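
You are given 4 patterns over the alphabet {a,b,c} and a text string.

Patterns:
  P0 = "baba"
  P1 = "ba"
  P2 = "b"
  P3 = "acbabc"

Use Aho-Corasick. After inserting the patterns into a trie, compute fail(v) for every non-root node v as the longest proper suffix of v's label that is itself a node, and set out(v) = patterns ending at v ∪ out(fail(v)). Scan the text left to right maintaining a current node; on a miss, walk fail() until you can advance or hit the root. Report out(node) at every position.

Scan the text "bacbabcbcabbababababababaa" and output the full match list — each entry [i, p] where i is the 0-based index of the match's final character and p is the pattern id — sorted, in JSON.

Construct AC machine:
Trie nodes:
  0='ε' goto a→5 b→1
  1='b' goto a→2  ←P2
  2='ba' goto b→3  ←P1
  3='bab' goto a→4
  4='baba' goto ·  ←P0
  5='a' goto c→6
  6='ac' goto b→7
  7='acb' goto a→8
  8='acba' goto b→9
  9='acbab' goto c→10
  10='acbabc' goto ·  ←P3

BFS fail/out derivation:
  fail(1) 'b': from fail(0)=0 chase 'b': 0 ⇒ 0;  out={2}∪out(0)={2}
  fail(5) 'a': from fail(0)=0 chase 'a': 0 ⇒ 0;  out=∅∪out(0)=∅
  fail(2) 'ba': from fail(1)=0 chase 'a': 0 ⇒ 5;  out={1}∪out(5)={1}
  fail(6) 'ac': from fail(5)=0 chase 'c': 0 ⇒ 0;  out=∅∪out(0)=∅
  fail(3) 'bab': from fail(2)=5 chase 'b': 5→0 ⇒ 1;  out=∅∪out(1)={2}
  fail(7) 'acb': from fail(6)=0 chase 'b': 0 ⇒ 1;  out=∅∪out(1)={2}
  fail(4) 'baba': from fail(3)=1 chase 'a': 1 ⇒ 2;  out={0}∪out(2)={0,1}
  fail(8) 'acba': from fail(7)=1 chase 'a': 1 ⇒ 2;  out=∅∪out(2)={1}
  fail(9) 'acbab': from fail(8)=2 chase 'b': 2 ⇒ 3;  out=∅∪out(3)={2}
  fail(10) 'acbabc': from fail(9)=3 chase 'c': 3→1→0 ⇒ 0;  out={3}∪out(0)={3}

Text stream:
[0] read 'b'  n0⇒n1  emit P2@[0:0]
[1] read 'a'  n1⇒n2  emit P1@[0:1]
[2] read 'c'  n2⇒n6 (via fail)
[3] read 'b'  n6⇒n7  emit P2@[3:3]
[4] read 'a'  n7⇒n8  emit P1@[3:4]
[5] read 'b'  n8⇒n9  emit P2@[5:5]
[6] read 'c'  n9⇒n10  emit P3@[1:6]
[7] read 'b'  n10⇒n1 (via fail)  emit P2@[7:7]
[8] read 'c'  n1⇒n0 (via fail)
[9] read 'a'  n0⇒n5
[10] read 'b'  n5⇒n1 (via fail)  emit P2@[10:10]
[11] read 'b'  n1⇒n1 (via fail)  emit P2@[11:11]
[12] read 'a'  n1⇒n2  emit P1@[11:12]
[13] read 'b'  n2⇒n3  emit P2@[13:13]
[14] read 'a'  n3⇒n4  emit P0@[11:14],P1@[13:14]
[15] read 'b'  n4⇒n3 (via fail)  emit P2@[15:15]
[16] read 'a'  n3⇒n4  emit P0@[13:16],P1@[15:16]
[17] read 'b'  n4⇒n3 (via fail)  emit P2@[17:17]
[18] read 'a'  n3⇒n4  emit P0@[15:18],P1@[17:18]
[19] read 'b'  n4⇒n3 (via fail)  emit P2@[19:19]
[20] read 'a'  n3⇒n4  emit P0@[17:20],P1@[19:20]
[21] read 'b'  n4⇒n3 (via fail)  emit P2@[21:21]
[22] read 'a'  n3⇒n4  emit P0@[19:22],P1@[21:22]
[23] read 'b'  n4⇒n3 (via fail)  emit P2@[23:23]
[24] read 'a'  n3⇒n4  emit P0@[21:24],P1@[23:24]
[25] read 'a'  n4⇒n5 (via fail)

Result: [[0,2],[1,1],[3,2],[4,1],[5,2],[6,3],[7,2],[10,2],[11,2],[12,1],[13,2],[14,0],[14,1],[15,2],[16,0],[16,1],[17,2],[18,0],[18,1],[19,2],[20,0],[20,1],[21,2],[22,0],[22,1],[23,2],[24,0],[24,1]]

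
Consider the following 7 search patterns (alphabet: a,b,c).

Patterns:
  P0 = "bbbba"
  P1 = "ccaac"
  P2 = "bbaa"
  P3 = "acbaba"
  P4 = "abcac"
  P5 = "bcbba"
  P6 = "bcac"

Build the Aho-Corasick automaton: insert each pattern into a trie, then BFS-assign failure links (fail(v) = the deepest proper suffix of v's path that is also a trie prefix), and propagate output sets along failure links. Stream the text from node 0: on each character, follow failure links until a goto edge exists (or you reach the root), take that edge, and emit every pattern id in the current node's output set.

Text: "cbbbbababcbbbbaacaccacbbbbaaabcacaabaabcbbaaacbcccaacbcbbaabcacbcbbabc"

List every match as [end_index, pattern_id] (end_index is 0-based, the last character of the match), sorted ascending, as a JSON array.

Build:
Trie (insert patterns):
  n0 'ε': a→13 b→1 c→6
  n1 'b': b→2 c→23
  n2 'bb': a→11 b→3
  n3 'bbb': b→4
  n4 'bbbb': a→5
  n5 'bbbba': ·  [P0 ends]
  n6 'c': c→7
  n7 'cc': a→8
  n8 'cca': a→9
  n9 'ccaa': c→10
  n10 'ccaac': ·  [P1 ends]
  n11 'bba': a→12
  n12 'bbaa': ·  [P2 ends]
  n13 'a': b→19 c→14
  n14 'ac': b→15
  n15 'acb': a→16
  n16 'acba': b→17
  n17 'acbab': a→18
  n18 'acbaba': ·  [P3 ends]
  n19 'ab': c→20
  n20 'abc': a→21
  n21 'abca': c→22
  n22 'abcac': ·  [P4 ends]
  n23 'bc': a→27 b→24
  n24 'bcb': b→25
  n25 'bcbb': a→26
  n26 'bcbba': ·  [P5 ends]
  n27 'bca': c→28
  n28 'bcac': ·  [P6 ends]

BFS fail/out derivation:
  n1('b'): parent n0 fail=0; on 'b' 0 → fail=0;  out ∅∪∅=∅
  n6('c'): parent n0 fail=0; on 'c' 0 → fail=0;  out ∅∪∅=∅
  n13('a'): parent n0 fail=0; on 'a' 0 → fail=0;  out ∅∪∅=∅
  n2('bb'): parent n1 fail=0; on 'b' 0 → fail=1;  out ∅∪∅=∅
  n7('cc'): parent n6 fail=0; on 'c' 0 → fail=6;  out ∅∪∅=∅
  n14('ac'): parent n13 fail=0; on 'c' 0 → fail=6;  out ∅∪∅=∅
  n19('ab'): parent n13 fail=0; on 'b' 0 → fail=1;  out ∅∪∅=∅
  n23('bc'): parent n1 fail=0; on 'c' 0 → fail=6;  out ∅∪∅=∅
  n3('bbb'): parent n2 fail=1; on 'b' 1 → fail=2;  out ∅∪∅=∅
  n8('cca'): parent n7 fail=6; on 'a' 6→0 → fail=13;  out ∅∪∅=∅
  n11('bba'): parent n2 fail=1; on 'a' 1→0 → fail=13;  out ∅∪∅=∅
  n15('acb'): parent n14 fail=6; on 'b' 6→0 → fail=1;  out ∅∪∅=∅
  n20('abc'): parent n19 fail=1; on 'c' 1 → fail=23;  out ∅∪∅=∅
  n24('bcb'): parent n23 fail=6; on 'b' 6→0 → fail=1;  out ∅∪∅=∅
  n27('bca'): parent n23 fail=6; on 'a' 6→0 → fail=13;  out ∅∪∅=∅
  n4('bbbb'): parent n3 fail=2; on 'b' 2 → fail=3;  out ∅∪∅=∅
  n9('ccaa'): parent n8 fail=13; on 'a' 13→0 → fail=13;  out ∅∪∅=∅
  n12('bbaa'): parent n11 fail=13; on 'a' 13→0 → fail=13;  out {2}∪∅={2}
  n16('acba'): parent n15 fail=1; on 'a' 1→0 → fail=13;  out ∅∪∅=∅
  n21('abca'): parent n20 fail=23; on 'a' 23 → fail=27;  out ∅∪∅=∅
  n25('bcbb'): parent n24 fail=1; on 'b' 1 → fail=2;  out ∅∪∅=∅
  n28('bcac'): parent n27 fail=13; on 'c' 13 → fail=14;  out {6}∪∅={6}
  n5('bbbba'): parent n4 fail=3; on 'a' 3→2 → fail=11;  out {0}∪∅={0}
  n10('ccaac'): parent n9 fail=13; on 'c' 13 → fail=14;  out {1}∪∅={1}
  n17('acbab'): parent n16 fail=13; on 'b' 13 → fail=19;  out ∅∪∅=∅
  n22('abcac'): parent n21 fail=27; on 'c' 27 → fail=28;  out {4}∪{6}={4,6}
  n26('bcbba'): parent n25 fail=2; on 'a' 2 → fail=11;  out {5}∪∅={5}
  n18('acbaba'): parent n17 fail=19; on 'a' 19→1→0 → fail=13;  out {3}∪∅={3}

Text stream:
i=0 'c': node 0→6
i=1 'b': node 6→1 ·f
i=2 'b': node 1→2
i=3 'b': node 2→3
i=4 'b': node 3→4
i=5 'a': node 4→5  → match P0@[1:5]
i=6 'b': node 5→19 ·f
i=7 'a': node 19→13 ·f
i=8 'b': node 13→19
i=9 'c': node 19→20
i=10 'b': node 20→24 ·f
i=11 'b': node 24→25
i=12 'b': node 25→3 ·f
i=13 'b': node 3→4
i=14 'a': node 4→5  → match P0@[10:14]
i=15 'a': node 5→12 ·f  → match P2@[12:15]
i=16 'c': node 12→14 ·f
i=17 'a': node 14→13 ·f
i=18 'c': node 13→14
i=19 'c': node 14→7 ·f
i=20 'a': node 7→8
i=21 'c': node 8→14 ·f
i=22 'b': node 14→15
i=23 'b': node 15→2 ·f
i=24 'b': node 2→3
i=25 'b': node 3→4
i=26 'a': node 4→5  → match P0@[22:26]
i=27 'a': node 5→12 ·f  → match P2@[24:27]
i=28 'a': node 12→13 ·f
i=29 'b': node 13→19
i=30 'c': node 19→20
i=31 'a': node 20→21
i=32 'c': node 21→22  → match P4@[28:32],P6@[29:32]
i=33 'a': node 22→13 ·f
i=34 'a': node 13→13 ·f
i=35 'b': node 13→19
i=36 'a': node 19→13 ·f
i=37 'a': node 13→13 ·f
i=38 'b': node 13→19
i=39 'c': node 19→20
i=40 'b': node 20→24 ·f
i=41 'b': node 24→25
i=42 'a': node 25→26  → match P5@[38:42]
i=43 'a': node 26→12 ·f  → match P2@[40:43]
i=44 'a': node 12→13 ·f
i=45 'c': node 13→14
i=46 'b': node 14→15
i=47 'c': node 15→23 ·f
i=48 'c': node 23→7 ·f
i=49 'c': node 7→7 ·f
i=50 'a': node 7→8
i=51 'a': node 8→9
i=52 'c': node 9→10  → match P1@[48:52]
i=53 'b': node 10→15 ·f
i=54 'c': node 15→23 ·f
i=55 'b': node 23→24
i=56 'b': node 24→25
i=57 'a': node 25→26  → match P5@[53:57]
i=58 'a': node 26→12 ·f  → match P2@[55:58]
i=59 'b': node 12→19 ·f
i=60 'c': node 19→20
i=61 'a': node 20→21
i=62 'c': node 21→22  → match P4@[58:62],P6@[59:62]
i=63 'b': node 22→15 ·f
i=64 'c': node 15→23 ·f
i=65 'b': node 23→24
i=66 'b': node 24→25
i=67 'a': node 25→26  → match P5@[63:67]
i=68 'b': node 26→19 ·f
i=69 'c': node 19→20

Matches: [[5,0],[14,0],[15,2],[26,0],[27,2],[32,4],[32,6],[42,5],[43,2],[52,1],[57,5],[58,2],[62,4],[62,6],[67,5]]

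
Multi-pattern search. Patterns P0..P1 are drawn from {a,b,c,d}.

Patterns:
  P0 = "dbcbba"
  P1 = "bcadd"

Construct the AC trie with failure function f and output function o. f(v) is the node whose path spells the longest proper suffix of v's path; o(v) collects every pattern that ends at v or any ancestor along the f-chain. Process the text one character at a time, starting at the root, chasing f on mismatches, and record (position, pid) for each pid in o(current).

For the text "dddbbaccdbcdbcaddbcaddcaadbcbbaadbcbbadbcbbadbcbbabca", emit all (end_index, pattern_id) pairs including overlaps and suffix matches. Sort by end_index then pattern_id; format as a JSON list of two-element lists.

Construct AC machine:
Trie (insert patterns):
  0='ε' goto b→7 d→1
  1='d' goto b→2
  2='db' goto c→3
  3='dbc' goto b→4
  4='dbcb' goto b→5
  5='dbcbb' goto a→6
  6='dbcbba' goto ·  [P0 ends]
  7='b' goto c→8
  8='bc' goto a→9
  9='bca' goto d→10
  10='bcad' goto d→11
  11='bcadd' goto ·  [P1 ends]

BFS fail/out derivation:
  fail(1) 'd': from fail(0)=0 chase 'd': 0 ⇒ 0;  out=∅∪out(0)=∅
  fail(7) 'b': from fail(0)=0 chase 'b': 0 ⇒ 0;  out=∅∪out(0)=∅
  fail(2) 'db': from fail(1)=0 chase 'b': 0 ⇒ 7;  out=∅∪out(7)=∅
  fail(8) 'bc': from fail(7)=0 chase 'c': 0 ⇒ 0;  out=∅∪out(0)=∅
  fail(3) 'dbc': from fail(2)=7 chase 'c': 7 ⇒ 8;  out=∅∪out(8)=∅
  fail(9) 'bca': from fail(8)=0 chase 'a': 0 ⇒ 0;  out=∅∪out(0)=∅
  fail(4) 'dbcb': from fail(3)=8 chase 'b': 8→0 ⇒ 7;  out=∅∪out(7)=∅
  fail(10) 'bcad': from fail(9)=0 chase 'd': 0 ⇒ 1;  out=∅∪out(1)=∅
  fail(5) 'dbcbb': from fail(4)=7 chase 'b': 7→0 ⇒ 7;  out=∅∪out(7)=∅
  fail(11) 'bcadd': from fail(10)=1 chase 'd': 1→0 ⇒ 1;  out={1}∪out(1)={1}
  fail(6) 'dbcbba': from fail(5)=7 chase 'a': 7→0 ⇒ 0;  out={0}∪out(0)={0}

Scan:
i=0 'd': node 0→1
i=1 'd': node 1→1 (fail-walked)
i=2 'd': node 1→1 (fail-walked)
i=3 'b': node 1→2
i=4 'b': node 2→7 (fail-walked)
i=5 'a': node 7→0 (fail-walked)
i=6 'c': node 0→0
i=7 'c': node 0→0
i=8 'd': node 0→1
i=9 'b': node 1→2
i=10 'c': node 2→3
i=11 'd': node 3→1 (fail-walked)
i=12 'b': node 1→2
i=13 'c': node 2→3
i=14 'a': node 3→9 (fail-walked)
i=15 'd': node 9→10
i=16 'd': node 10→11  ** P1@[12:16]
i=17 'b': node 11→2 (fail-walked)
i=18 'c': node 2→3
i=19 'a': node 3→9 (fail-walked)
i=20 'd': node 9→10
i=21 'd': node 10→11  ** P1@[17:21]
i=22 'c': node 11→0 (fail-walked)
i=23 'a': node 0→0
i=24 'a': node 0→0
i=25 'd': node 0→1
i=26 'b': node 1→2
i=27 'c': node 2→3
i=28 'b': node 3→4
i=29 'b': node 4→5
i=30 'a': node 5→6  ** P0@[25:30]
i=31 'a': node 6→0 (fail-walked)
i=32 'd': node 0→1
i=33 'b': node 1→2
i=34 'c': node 2→3
i=35 'b': node 3→4
i=36 'b': node 4→5
i=37 'a': node 5→6  ** P0@[32:37]
i=38 'd': node 6→1 (fail-walked)
i=39 'b': node 1→2
i=40 'c': node 2→3
i=41 'b': node 3→4
i=42 'b': node 4→5
i=43 'a': node 5→6  ** P0@[38:43]
i=44 'd': node 6→1 (fail-walked)
i=45 'b': node 1→2
i=46 'c': node 2→3
i=47 'b': node 3→4
i=48 'b': node 4→5
i=49 'a': node 5→6  ** P0@[44:49]
i=50 'b': node 6→7 (fail-walked)
i=51 'c': node 7→8
i=52 'a': node 8→9

Matches: [[16,1],[21,1],[30,0],[37,0],[43,0],[49,0]]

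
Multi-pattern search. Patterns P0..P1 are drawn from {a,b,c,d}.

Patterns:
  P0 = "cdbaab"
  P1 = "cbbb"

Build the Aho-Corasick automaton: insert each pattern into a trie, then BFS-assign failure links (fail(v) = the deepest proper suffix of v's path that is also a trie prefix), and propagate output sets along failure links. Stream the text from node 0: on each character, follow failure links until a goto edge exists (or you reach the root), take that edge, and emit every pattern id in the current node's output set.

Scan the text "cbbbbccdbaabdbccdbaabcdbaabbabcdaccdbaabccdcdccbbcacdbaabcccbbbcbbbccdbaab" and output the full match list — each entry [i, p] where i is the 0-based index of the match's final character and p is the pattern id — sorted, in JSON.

Build automaton:
Trie (insert patterns):
  0='ε' goto c→1
  1='c' goto b→7 d→2
  2='cd' goto b→3
  3='cdb' goto a→4
  4='cdba' goto a→5
  5='cdbaa' goto b→6
  6='cdbaab' goto ·  [P0 ends]
  7='cb' goto b→8
  8='cbb' goto b→9
  9='cbbb' goto ·  [P1 ends]

BFS fail/out derivation:
  fail(1) 'c': from fail(0)=0 chase 'c': 0 ⇒ 0;  out=∅∪out(0)=∅
  fail(2) 'cd': from fail(1)=0 chase 'd': 0 ⇒ 0;  out=∅∪out(0)=∅
  fail(7) 'cb': from fail(1)=0 chase 'b': 0 ⇒ 0;  out=∅∪out(0)=∅
  fail(3) 'cdb': from fail(2)=0 chase 'b': 0 ⇒ 0;  out=∅∪out(0)=∅
  fail(8) 'cbb': from fail(7)=0 chase 'b': 0 ⇒ 0;  out=∅∪out(0)=∅
  fail(4) 'cdba': from fail(3)=0 chase 'a': 0 ⇒ 0;  out=∅∪out(0)=∅
  fail(9) 'cbbb': from fail(8)=0 chase 'b': 0 ⇒ 0;  out={1}∪out(0)={1}
  fail(5) 'cdbaa': from fail(4)=0 chase 'a': 0 ⇒ 0;  out=∅∪out(0)=∅
  fail(6) 'cdbaab': from fail(5)=0 chase 'b': 0 ⇒ 0;  out={0}∪out(0)={0}

Scan:
[0] read 'c'  n0⇒n1
[1] read 'b'  n1⇒n7
[2] read 'b'  n7⇒n8
[3] read 'b'  n8⇒n9  → match P1@[0:3]
[4] read 'b'  n9⇒n0 (via fail)
[5] read 'c'  n0⇒n1
[6] read 'c'  n1⇒n1 (via fail)
[7] read 'd'  n1⇒n2
[8] read 'b'  n2⇒n3
[9] read 'a'  n3⇒n4
[10] read 'a'  n4⇒n5
[11] read 'b'  n5⇒n6  → match P0@[6:11]
[12] read 'd'  n6⇒n0 (via fail)
[13] read 'b'  n0⇒n0
[14] read 'c'  n0⇒n1
[15] read 'c'  n1⇒n1 (via fail)
[16] read 'd'  n1⇒n2
[17] read 'b'  n2⇒n3
[18] read 'a'  n3⇒n4
[19] read 'a'  n4⇒n5
[20] read 'b'  n5⇒n6  → match P0@[15:20]
[21] read 'c'  n6⇒n1 (via fail)
[22] read 'd'  n1⇒n2
[23] read 'b'  n2⇒n3
[24] read 'a'  n3⇒n4
[25] read 'a'  n4⇒n5
[26] read 'b'  n5⇒n6  → match P0@[21:26]
[27] read 'b'  n6⇒n0 (via fail)
[28] read 'a'  n0⇒n0
[29] read 'b'  n0⇒n0
[30] read 'c'  n0⇒n1
[31] read 'd'  n1⇒n2
[32] read 'a'  n2⇒n0 (via fail)
[33] read 'c'  n0⇒n1
[34] read 'c'  n1⇒n1 (via fail)
[35] read 'd'  n1⇒n2
[36] read 'b'  n2⇒n3
[37] read 'a'  n3⇒n4
[38] read 'a'  n4⇒n5
[39] read 'b'  n5⇒n6  → match P0@[34:39]
[40] read 'c'  n6⇒n1 (via fail)
[41] read 'c'  n1⇒n1 (via fail)
[42] read 'd'  n1⇒n2
[43] read 'c'  n2⇒n1 (via fail)
[44] read 'd'  n1⇒n2
[45] read 'c'  n2⇒n1 (via fail)
[46] read 'c'  n1⇒n1 (via fail)
[47] read 'b'  n1⇒n7
[48] read 'b'  n7⇒n8
[49] read 'c'  n8⇒n1 (via fail)
[50] read 'a'  n1⇒n0 (via fail)
[51] read 'c'  n0⇒n1
[52] read 'd'  n1⇒n2
[53] read 'b'  n2⇒n3
[54] read 'a'  n3⇒n4
[55] read 'a'  n4⇒n5
[56] read 'b'  n5⇒n6  → match P0@[51:56]
[57] read 'c'  n6⇒n1 (via fail)
[58] read 'c'  n1⇒n1 (via fail)
[59] read 'c'  n1⇒n1 (via fail)
[60] read 'b'  n1⇒n7
[61] read 'b'  n7⇒n8
[62] read 'b'  n8⇒n9  → match P1@[59:62]
[63] read 'c'  n9⇒n1 (via fail)
[64] read 'b'  n1⇒n7
[65] read 'b'  n7⇒n8
[66] read 'b'  n8⇒n9  → match P1@[63:66]
[67] read 'c'  n9⇒n1 (via fail)
[68] read 'c'  n1⇒n1 (via fail)
[69] read 'd'  n1⇒n2
[70] read 'b'  n2⇒n3
[71] read 'a'  n3⇒n4
[72] read 'a'  n4⇒n5
[73] read 'b'  n5⇒n6  → match P0@[68:73]

Matches: [[3,1],[11,0],[20,0],[26,0],[39,0],[56,0],[62,1],[66,1],[73,0]]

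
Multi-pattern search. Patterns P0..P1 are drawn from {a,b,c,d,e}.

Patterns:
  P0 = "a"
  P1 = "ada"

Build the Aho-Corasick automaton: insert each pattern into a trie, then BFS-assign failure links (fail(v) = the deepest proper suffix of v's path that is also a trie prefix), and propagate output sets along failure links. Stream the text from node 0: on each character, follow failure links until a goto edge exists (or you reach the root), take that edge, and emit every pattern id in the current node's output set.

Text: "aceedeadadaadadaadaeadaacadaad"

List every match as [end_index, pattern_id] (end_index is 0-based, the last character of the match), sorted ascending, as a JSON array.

Build automaton:
Trie (insert patterns):
  0='ε' goto a→1
  1='a' goto d→2  ←P0
  2='ad' goto a→3
  3='ada' goto ·  ←P1

BFS fail/out derivation:
  n1('a'): parent n0 fail=0; on 'a' 0 → fail=0;  out {0}∪∅={0}
  n2('ad'): parent n1 fail=0; on 'd' 0 → fail=0;  out ∅∪∅=∅
  n3('ada'): parent n2 fail=0; on 'a' 0 → fail=1;  out {1}∪{0}={0,1}

Scan:
i=0 'a': node 0→1  ** P0@[0:0]
i=1 'c': node 1→0 (fail-walked)
i=2 'e': node 0→0
i=3 'e': node 0→0
i=4 'd': node 0→0
i=5 'e': node 0→0
i=6 'a': node 0→1  ** P0@[6:6]
i=7 'd': node 1→2
i=8 'a': node 2→3  ** P0@[8:8],P1@[6:8]
i=9 'd': node 3→2 (fail-walked)
i=10 'a': node 2→3  ** P0@[10:10],P1@[8:10]
i=11 'a': node 3→1 (fail-walked)  ** P0@[11:11]
i=12 'd': node 1→2
i=13 'a': node 2→3  ** P0@[13:13],P1@[11:13]
i=14 'd': node 3→2 (fail-walked)
i=15 'a': node 2→3  ** P0@[15:15],P1@[13:15]
i=16 'a': node 3→1 (fail-walked)  ** P0@[16:16]
i=17 'd': node 1→2
i=18 'a': node 2→3  ** P0@[18:18],P1@[16:18]
i=19 'e': node 3→0 (fail-walked)
i=20 'a': node 0→1  ** P0@[20:20]
i=21 'd': node 1→2
i=22 'a': node 2→3  ** P0@[22:22],P1@[20:22]
i=23 'a': node 3→1 (fail-walked)  ** P0@[23:23]
i=24 'c': node 1→0 (fail-walked)
i=25 'a': node 0→1  ** P0@[25:25]
i=26 'd': node 1→2
i=27 'a': node 2→3  ** P0@[27:27],P1@[25:27]
i=28 'a': node 3→1 (fail-walked)  ** P0@[28:28]
i=29 'd': node 1→2

Matches: [[0,0],[6,0],[8,0],[8,1],[10,0],[10,1],[11,0],[13,0],[13,1],[15,0],[15,1],[16,0],[18,0],[18,1],[20,0],[22,0],[22,1],[23,0],[25,0],[27,0],[27,1],[28,0]]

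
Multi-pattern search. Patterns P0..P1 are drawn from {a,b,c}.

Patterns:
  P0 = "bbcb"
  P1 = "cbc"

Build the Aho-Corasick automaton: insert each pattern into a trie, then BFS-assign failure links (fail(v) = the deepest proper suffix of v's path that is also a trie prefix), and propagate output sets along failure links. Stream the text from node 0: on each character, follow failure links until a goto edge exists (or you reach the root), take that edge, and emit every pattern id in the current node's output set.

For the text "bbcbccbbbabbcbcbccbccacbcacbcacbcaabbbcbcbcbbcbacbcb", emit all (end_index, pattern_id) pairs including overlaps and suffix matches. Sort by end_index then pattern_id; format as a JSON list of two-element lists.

Build automaton:
Trie nodes:
  n0 'ε': b→1 c→5
  n1 'b': b→2
  n2 'bb': c→3
  n3 'bbc': b→4
  n4 'bbcb': ·  ←P0
  n5 'c': b→6
  n6 'cb': c→7
  n7 'cbc': ·  ←P1

BFS fail/out derivation:
  fail(1) 'b': from fail(0)=0 chase 'b': 0 ⇒ 0;  out=∅∪out(0)=∅
  fail(5) 'c': from fail(0)=0 chase 'c': 0 ⇒ 0;  out=∅∪out(0)=∅
  fail(2) 'bb': from fail(1)=0 chase 'b': 0 ⇒ 1;  out=∅∪out(1)=∅
  fail(6) 'cb': from fail(5)=0 chase 'b': 0 ⇒ 1;  out=∅∪out(1)=∅
  fail(3) 'bbc': from fail(2)=1 chase 'c': 1→0 ⇒ 5;  out=∅∪out(5)=∅
  fail(7) 'cbc': from fail(6)=1 chase 'c': 1→0 ⇒ 5;  out={1}∪out(5)={1}
  fail(4) 'bbcb': from fail(3)=5 chase 'b': 5 ⇒ 6;  out={0}∪out(6)={0}

Run:
pos 0 'b': at 1
pos 1 'b': at 2
pos 2 'c': at 3
pos 3 'b': at 4  → match P0@[0:3]
pos 4 'c': at 7 (via fail)  → match P1@[2:4]
pos 5 'c': at 5 (via fail)
pos 6 'b': at 6
pos 7 'b': at 2 (via fail)
pos 8 'b': at 2 (via fail)
pos 9 'a': at 0 (via fail)
pos 10 'b': at 1
pos 11 'b': at 2
pos 12 'c': at 3
pos 13 'b': at 4  → match P0@[10:13]
pos 14 'c': at 7 (via fail)  → match P1@[12:14]
pos 15 'b': at 6 (via fail)
pos 16 'c': at 7  → match P1@[14:16]
pos 17 'c': at 5 (via fail)
pos 18 'b': at 6
pos 19 'c': at 7  → match P1@[17:19]
pos 20 'c': at 5 (via fail)
pos 21 'a': at 0 (via fail)
pos 22 'c': at 5
pos 23 'b': at 6
pos 24 'c': at 7  → match P1@[22:24]
pos 25 'a': at 0 (via fail)
pos 26 'c': at 5
pos 27 'b': at 6
pos 28 'c': at 7  → match P1@[26:28]
pos 29 'a': at 0 (via fail)
pos 30 'c': at 5
pos 31 'b': at 6
pos 32 'c': at 7  → match P1@[30:32]
pos 33 'a': at 0 (via fail)
pos 34 'a': at 0
pos 35 'b': at 1
pos 36 'b': at 2
pos 37 'b': at 2 (via fail)
pos 38 'c': at 3
pos 39 'b': at 4  → match P0@[36:39]
pos 40 'c': at 7 (via fail)  → match P1@[38:40]
pos 41 'b': at 6 (via fail)
pos 42 'c': at 7  → match P1@[40:42]
pos 43 'b': at 6 (via fail)
pos 44 'b': at 2 (via fail)
pos 45 'c': at 3
pos 46 'b': at 4  → match P0@[43:46]
pos 47 'a': at 0 (via fail)
pos 48 'c': at 5
pos 49 'b': at 6
pos 50 'c': at 7  → match P1@[48:50]
pos 51 'b': at 6 (via fail)

Matches: [[3,0],[4,1],[13,0],[14,1],[16,1],[19,1],[24,1],[28,1],[32,1],[39,0],[40,1],[42,1],[46,0],[50,1]]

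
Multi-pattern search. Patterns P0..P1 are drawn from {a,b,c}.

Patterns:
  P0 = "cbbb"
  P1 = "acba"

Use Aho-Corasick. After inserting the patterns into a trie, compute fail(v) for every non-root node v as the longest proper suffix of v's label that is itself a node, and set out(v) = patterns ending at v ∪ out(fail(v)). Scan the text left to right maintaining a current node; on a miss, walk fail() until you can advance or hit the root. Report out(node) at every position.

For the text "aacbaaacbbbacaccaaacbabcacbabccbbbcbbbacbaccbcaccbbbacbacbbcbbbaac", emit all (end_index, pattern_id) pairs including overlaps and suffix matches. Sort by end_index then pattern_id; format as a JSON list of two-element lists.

Construct AC machine:
Trie nodes:
  0='ε' goto a→5 c→1
  1='c' goto b→2
  2='cb' goto b→3
  3='cbb' goto b→4
  4='cbbb' goto ·  [P0 ends]
  5='a' goto c→6
  6='ac' goto b→7
  7='acb' goto a→8
  8='acba' goto ·  [P1 ends]

Failure links (BFS by depth):
  n1('c'): parent n0 fail=0; on 'c' 0 → fail=0;  out ∅∪∅=∅
  n5('a'): parent n0 fail=0; on 'a' 0 → fail=0;  out ∅∪∅=∅
  n2('cb'): parent n1 fail=0; on 'b' 0 → fail=0;  out ∅∪∅=∅
  n6('ac'): parent n5 fail=0; on 'c' 0 → fail=1;  out ∅∪∅=∅
  n3('cbb'): parent n2 fail=0; on 'b' 0 → fail=0;  out ∅∪∅=∅
  n7('acb'): parent n6 fail=1; on 'b' 1 → fail=2;  out ∅∪∅=∅
  n4('cbbb'): parent n3 fail=0; on 'b' 0 → fail=0;  out {0}∪∅={0}
  n8('acba'): parent n7 fail=2; on 'a' 2→0 → fail=5;  out {1}∪∅={1}

Text stream:
i=0 'a': node 0→5
i=1 'a': node 5→5 ·f
i=2 'c': node 5→6
i=3 'b': node 6→7
i=4 'a': node 7→8  → match P1@[1:4]
i=5 'a': node 8→5 ·f
i=6 'a': node 5→5 ·f
i=7 'c': node 5→6
i=8 'b': node 6→7
i=9 'b': node 7→3 ·f
i=10 'b': node 3→4  → match P0@[7:10]
i=11 'a': node 4→5 ·f
i=12 'c': node 5→6
i=13 'a': node 6→5 ·f
i=14 'c': node 5→6
i=15 'c': node 6→1 ·f
i=16 'a': node 1→5 ·f
i=17 'a': node 5→5 ·f
i=18 'a': node 5→5 ·f
i=19 'c': node 5→6
i=20 'b': node 6→7
i=21 'a': node 7→8  → match P1@[18:21]
i=22 'b': node 8→0 ·f
i=23 'c': node 0→1
i=24 'a': node 1→5 ·f
i=25 'c': node 5→6
i=26 'b': node 6→7
i=27 'a': node 7→8  → match P1@[24:27]
i=28 'b': node 8→0 ·f
i=29 'c': node 0→1
i=30 'c': node 1→1 ·f
i=31 'b': node 1→2
i=32 'b': node 2→3
i=33 'b': node 3→4  → match P0@[30:33]
i=34 'c': node 4→1 ·f
i=35 'b': node 1→2
i=36 'b': node 2→3
i=37 'b': node 3→4  → match P0@[34:37]
i=38 'a': node 4→5 ·f
i=39 'c': node 5→6
i=40 'b': node 6→7
i=41 'a': node 7→8  → match P1@[38:41]
i=42 'c': node 8→6 ·f
i=43 'c': node 6→1 ·f
i=44 'b': node 1→2
i=45 'c': node 2→1 ·f
i=46 'a': node 1→5 ·f
i=47 'c': node 5→6
i=48 'c': node 6→1 ·f
i=49 'b': node 1→2
i=50 'b': node 2→3
i=51 'b': node 3→4  → match P0@[48:51]
i=52 'a': node 4→5 ·f
i=53 'c': node 5→6
i=54 'b': node 6→7
i=55 'a': node 7→8  → match P1@[52:55]
i=56 'c': node 8→6 ·f
i=57 'b': node 6→7
i=58 'b': node 7→3 ·f
i=59 'c': node 3→1 ·f
i=60 'b': node 1→2
i=61 'b': node 2→3
i=62 'b': node 3→4  → match P0@[59:62]
i=63 'a': node 4→5 ·f
i=64 'a': node 5→5 ·f
i=65 'c': node 5→6

All matches (sorted): [[4,1],[10,0],[21,1],[27,1],[33,0],[37,0],[41,1],[51,0],[55,1],[62,0]]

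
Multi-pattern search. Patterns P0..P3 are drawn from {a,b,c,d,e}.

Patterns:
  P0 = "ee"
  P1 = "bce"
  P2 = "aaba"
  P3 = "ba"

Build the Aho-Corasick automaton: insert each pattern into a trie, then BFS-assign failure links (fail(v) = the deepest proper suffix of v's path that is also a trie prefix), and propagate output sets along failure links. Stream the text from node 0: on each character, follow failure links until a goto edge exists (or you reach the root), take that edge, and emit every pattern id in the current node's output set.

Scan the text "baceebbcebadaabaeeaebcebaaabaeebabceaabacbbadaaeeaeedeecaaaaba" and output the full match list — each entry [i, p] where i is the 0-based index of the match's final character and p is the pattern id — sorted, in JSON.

Build automaton:
Trie (insert patterns):
  0='ε' goto a→6 b→3 e→1
  1='e' goto e→2
  2='ee' goto ·  [P0 ends]
  3='b' goto a→10 c→4
  4='bc' goto e→5
  5='bce' goto ·  [P1 ends]
  6='a' goto a→7
  7='aa' goto b→8
  8='aab' goto a→9
  9='aaba' goto ·  [P2 ends]
  10='ba' goto ·  [P3 ends]

Failure links (BFS by depth):
  n1('e'): parent n0 fail=0; on 'e' 0 → fail=0;  out ∅∪∅=∅
  n3('b'): parent n0 fail=0; on 'b' 0 → fail=0;  out ∅∪∅=∅
  n6('a'): parent n0 fail=0; on 'a' 0 → fail=0;  out ∅∪∅=∅
  n2('ee'): parent n1 fail=0; on 'e' 0 → fail=1;  out {0}∪∅={0}
  n4('bc'): parent n3 fail=0; on 'c' 0 → fail=0;  out ∅∪∅=∅
  n7('aa'): parent n6 fail=0; on 'a' 0 → fail=6;  out ∅∪∅=∅
  n10('ba'): parent n3 fail=0; on 'a' 0 → fail=6;  out {3}∪∅={3}
  n5('bce'): parent n4 fail=0; on 'e' 0 → fail=1;  out {1}∪∅={1}
  n8('aab'): parent n7 fail=6; on 'b' 6→0 → fail=3;  out ∅∪∅=∅
  n9('aaba'): parent n8 fail=3; on 'a' 3 → fail=10;  out {2}∪{3}={2,3}

Scan:
pos 0 'b': at 3
pos 1 'a': at 10  → match P3@[0:1]
pos 2 'c': at 0 ·f
pos 3 'e': at 1
pos 4 'e': at 2  → match P0@[3:4]
pos 5 'b': at 3 ·f
pos 6 'b': at 3 ·f
pos 7 'c': at 4
pos 8 'e': at 5  → match P1@[6:8]
pos 9 'b': at 3 ·f
pos 10 'a': at 10  → match P3@[9:10]
pos 11 'd': at 0 ·f
pos 12 'a': at 6
pos 13 'a': at 7
pos 14 'b': at 8
pos 15 'a': at 9  → match P2@[12:15],P3@[14:15]
pos 16 'e': at 1 ·f
pos 17 'e': at 2  → match P0@[16:17]
pos 18 'a': at 6 ·f
pos 19 'e': at 1 ·f
pos 20 'b': at 3 ·f
pos 21 'c': at 4
pos 22 'e': at 5  → match P1@[20:22]
pos 23 'b': at 3 ·f
pos 24 'a': at 10  → match P3@[23:24]
pos 25 'a': at 7 ·f
pos 26 'a': at 7 ·f
pos 27 'b': at 8
pos 28 'a': at 9  → match P2@[25:28],P3@[27:28]
pos 29 'e': at 1 ·f
pos 30 'e': at 2  → match P0@[29:30]
pos 31 'b': at 3 ·f
pos 32 'a': at 10  → match P3@[31:32]
pos 33 'b': at 3 ·f
pos 34 'c': at 4
pos 35 'e': at 5  → match P1@[33:35]
pos 36 'a': at 6 ·f
pos 37 'a': at 7
pos 38 'b': at 8
pos 39 'a': at 9  → match P2@[36:39],P3@[38:39]
pos 40 'c': at 0 ·f
pos 41 'b': at 3
pos 42 'b': at 3 ·f
pos 43 'a': at 10  → match P3@[42:43]
pos 44 'd': at 0 ·f
pos 45 'a': at 6
pos 46 'a': at 7
pos 47 'e': at 1 ·f
pos 48 'e': at 2  → match P0@[47:48]
pos 49 'a': at 6 ·f
pos 50 'e': at 1 ·f
pos 51 'e': at 2  → match P0@[50:51]
pos 52 'd': at 0 ·f
pos 53 'e': at 1
pos 54 'e': at 2  → match P0@[53:54]
pos 55 'c': at 0 ·f
pos 56 'a': at 6
pos 57 'a': at 7
pos 58 'a': at 7 ·f
pos 59 'a': at 7 ·f
pos 60 'b': at 8
pos 61 'a': at 9  → match P2@[58:61],P3@[60:61]

Matches: [[1,3],[4,0],[8,1],[10,3],[15,2],[15,3],[17,0],[22,1],[24,3],[28,2],[28,3],[30,0],[32,3],[35,1],[39,2],[39,3],[43,3],[48,0],[51,0],[54,0],[61,2],[61,3]]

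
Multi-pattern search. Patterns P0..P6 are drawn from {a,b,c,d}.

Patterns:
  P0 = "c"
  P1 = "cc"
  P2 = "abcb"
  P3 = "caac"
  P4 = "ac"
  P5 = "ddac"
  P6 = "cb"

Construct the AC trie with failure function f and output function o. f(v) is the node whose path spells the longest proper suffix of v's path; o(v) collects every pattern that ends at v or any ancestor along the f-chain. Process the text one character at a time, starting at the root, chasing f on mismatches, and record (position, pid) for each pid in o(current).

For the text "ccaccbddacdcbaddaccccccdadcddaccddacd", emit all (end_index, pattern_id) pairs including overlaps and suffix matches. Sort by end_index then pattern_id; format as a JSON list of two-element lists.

Build automaton:
Trie (insert patterns):
  0='ε' goto a→3 c→1 d→11
  1='c' goto a→7 b→15 c→2  ←P0
  2='cc' goto ·  ←P1
  3='a' goto b→4 c→10
  4='ab' goto c→5
  5='abc' goto b→6
  6='abcb' goto ·  ←P2
  7='ca' goto a→8
  8='caa' goto c→9
  9='caac' goto ·  ←P3
  10='ac' goto ·  ←P4
  11='d' goto d→12
  12='dd' goto a→13
  13='dda' goto c→14
  14='ddac' goto ·  ←P5
  15='cb' goto ·  ←P6

BFS fail/out derivation:
  fail(1) 'c': from fail(0)=0 chase 'c': 0 ⇒ 0;  out={0}∪out(0)={0}
  fail(3) 'a': from fail(0)=0 chase 'a': 0 ⇒ 0;  out=∅∪out(0)=∅
  fail(11) 'd': from fail(0)=0 chase 'd': 0 ⇒ 0;  out=∅∪out(0)=∅
  fail(2) 'cc': from fail(1)=0 chase 'c': 0 ⇒ 1;  out={1}∪out(1)={0,1}
  fail(4) 'ab': from fail(3)=0 chase 'b': 0 ⇒ 0;  out=∅∪out(0)=∅
  fail(7) 'ca': from fail(1)=0 chase 'a': 0 ⇒ 3;  out=∅∪out(3)=∅
  fail(10) 'ac': from fail(3)=0 chase 'c': 0 ⇒ 1;  out={4}∪out(1)={0,4}
  fail(12) 'dd': from fail(11)=0 chase 'd': 0 ⇒ 11;  out=∅∪out(11)=∅
  fail(15) 'cb': from fail(1)=0 chase 'b': 0 ⇒ 0;  out={6}∪out(0)={6}
  fail(5) 'abc': from fail(4)=0 chase 'c': 0 ⇒ 1;  out=∅∪out(1)={0}
  fail(8) 'caa': from fail(7)=3 chase 'a': 3→0 ⇒ 3;  out=∅∪out(3)=∅
  fail(13) 'dda': from fail(12)=11 chase 'a': 11→0 ⇒ 3;  out=∅∪out(3)=∅
  fail(6) 'abcb': from fail(5)=1 chase 'b': 1 ⇒ 15;  out={2}∪out(15)={2,6}
  fail(9) 'caac': from fail(8)=3 chase 'c': 3 ⇒ 10;  out={3}∪out(10)={0,3,4}
  fail(14) 'ddac': from fail(13)=3 chase 'c': 3 ⇒ 10;  out={5}∪out(10)={0,4,5}

Run:
[0] read 'c'  n0⇒n1  → match P0@[0:0]
[1] read 'c'  n1⇒n2  → match P0@[1:1],P1@[0:1]
[2] read 'a'  n2⇒n7 (via fail)
[3] read 'c'  n7⇒n10 (via fail)  → match P0@[3:3],P4@[2:3]
[4] read 'c'  n10⇒n2 (via fail)  → match P0@[4:4],P1@[3:4]
[5] read 'b'  n2⇒n15 (via fail)  → match P6@[4:5]
[6] read 'd'  n15⇒n11 (via fail)
[7] read 'd'  n11⇒n12
[8] read 'a'  n12⇒n13
[9] read 'c'  n13⇒n14  → match P0@[9:9],P4@[8:9],P5@[6:9]
[10] read 'd'  n14⇒n11 (via fail)
[11] read 'c'  n11⇒n1 (via fail)  → match P0@[11:11]
[12] read 'b'  n1⇒n15  → match P6@[11:12]
[13] read 'a'  n15⇒n3 (via fail)
[14] read 'd'  n3⇒n11 (via fail)
[15] read 'd'  n11⇒n12
[16] read 'a'  n12⇒n13
[17] read 'c'  n13⇒n14  → match P0@[17:17],P4@[16:17],P5@[14:17]
[18] read 'c'  n14⇒n2 (via fail)  → match P0@[18:18],P1@[17:18]
[19] read 'c'  n2⇒n2 (via fail)  → match P0@[19:19],P1@[18:19]
[20] read 'c'  n2⇒n2 (via fail)  → match P0@[20:20],P1@[19:20]
[21] read 'c'  n2⇒n2 (via fail)  → match P0@[21:21],P1@[20:21]
[22] read 'c'  n2⇒n2 (via fail)  → match P0@[22:22],P1@[21:22]
[23] read 'd'  n2⇒n11 (via fail)
[24] read 'a'  n11⇒n3 (via fail)
[25] read 'd'  n3⇒n11 (via fail)
[26] read 'c'  n11⇒n1 (via fail)  → match P0@[26:26]
[27] read 'd'  n1⇒n11 (via fail)
[28] read 'd'  n11⇒n12
[29] read 'a'  n12⇒n13
[30] read 'c'  n13⇒n14  → match P0@[30:30],P4@[29:30],P5@[27:30]
[31] read 'c'  n14⇒n2 (via fail)  → match P0@[31:31],P1@[30:31]
[32] read 'd'  n2⇒n11 (via fail)
[33] read 'd'  n11⇒n12
[34] read 'a'  n12⇒n13
[35] read 'c'  n13⇒n14  → match P0@[35:35],P4@[34:35],P5@[32:35]
[36] read 'd'  n14⇒n11 (via fail)

All matches (sorted): [[0,0],[1,0],[1,1],[3,0],[3,4],[4,0],[4,1],[5,6],[9,0],[9,4],[9,5],[11,0],[12,6],[17,0],[17,4],[17,5],[18,0],[18,1],[19,0],[19,1],[20,0],[20,1],[21,0],[21,1],[22,0],[22,1],[26,0],[30,0],[30,4],[30,5],[31,0],[31,1],[35,0],[35,4],[35,5]]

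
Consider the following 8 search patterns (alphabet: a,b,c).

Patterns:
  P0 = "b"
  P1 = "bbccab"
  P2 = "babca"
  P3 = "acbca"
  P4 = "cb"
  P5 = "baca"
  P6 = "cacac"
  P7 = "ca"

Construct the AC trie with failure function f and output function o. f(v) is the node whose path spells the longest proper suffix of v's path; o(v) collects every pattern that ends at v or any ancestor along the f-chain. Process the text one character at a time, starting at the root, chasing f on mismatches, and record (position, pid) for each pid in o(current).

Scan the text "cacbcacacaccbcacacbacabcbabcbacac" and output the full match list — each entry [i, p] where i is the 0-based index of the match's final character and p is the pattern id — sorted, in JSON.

Build automaton:
Trie nodes:
  0='ε' goto a→11 b→1 c→16
  1='b' goto a→7 b→2  ←P0
  2='bb' goto c→3
  3='bbc' goto c→4
  4='bbcc' goto a→5
  5='bbcca' goto b→6
  6='bbccab' goto ·  ←P1
  7='ba' goto b→8 c→18
  8='bab' goto c→9
  9='babc' goto a→10
  10='babca' goto ·  ←P2
  11='a' goto c→12
  12='ac' goto b→13
  13='acb' goto c→14
  14='acbc' goto a→15
  15='acbca' goto ·  ←P3
  16='c' goto a→20 b→17
  17='cb' goto ·  ←P4
  18='bac' goto a→19
  19='baca' goto ·  ←P5
  20='ca' goto c→21  ←P7
  21='cac' goto a→22
  22='caca' goto c→23
  23='cacac' goto ·  ←P6

Failure links (BFS by depth):
  n1('b'): parent n0 fail=0; on 'b' 0 → fail=0;  out {0}∪∅={0}
  n11('a'): parent n0 fail=0; on 'a' 0 → fail=0;  out ∅∪∅=∅
  n16('c'): parent n0 fail=0; on 'c' 0 → fail=0;  out ∅∪∅=∅
  n2('bb'): parent n1 fail=0; on 'b' 0 → fail=1;  out ∅∪{0}={0}
  n7('ba'): parent n1 fail=0; on 'a' 0 → fail=11;  out ∅∪∅=∅
  n12('ac'): parent n11 fail=0; on 'c' 0 → fail=16;  out ∅∪∅=∅
  n17('cb'): parent n16 fail=0; on 'b' 0 → fail=1;  out {4}∪{0}={0,4}
  n20('ca'): parent n16 fail=0; on 'a' 0 → fail=11;  out {7}∪∅={7}
  n3('bbc'): parent n2 fail=1; on 'c' 1→0 → fail=16;  out ∅∪∅=∅
  n8('bab'): parent n7 fail=11; on 'b' 11→0 → fail=1;  out ∅∪{0}={0}
  n13('acb'): parent n12 fail=16; on 'b' 16 → fail=17;  out ∅∪{0,4}={0,4}
  n18('bac'): parent n7 fail=11; on 'c' 11 → fail=12;  out ∅∪∅=∅
  n21('cac'): parent n20 fail=11; on 'c' 11 → fail=12;  out ∅∪∅=∅
  n4('bbcc'): parent n3 fail=16; on 'c' 16→0 → fail=16;  out ∅∪∅=∅
  n9('babc'): parent n8 fail=1; on 'c' 1→0 → fail=16;  out ∅∪∅=∅
  n14('acbc'): parent n13 fail=17; on 'c' 17→1→0 → fail=16;  out ∅∪∅=∅
  n19('baca'): parent n18 fail=12; on 'a' 12→16 → fail=20;  out {5}∪{7}={5,7}
  n22('caca'): parent n21 fail=12; on 'a' 12→16 → fail=20;  out ∅∪{7}={7}
  n5('bbcca'): parent n4 fail=16; on 'a' 16 → fail=20;  out ∅∪{7}={7}
  n10('babca'): parent n9 fail=16; on 'a' 16 → fail=20;  out {2}∪{7}={2,7}
  n15('acbca'): parent n14 fail=16; on 'a' 16 → fail=20;  out {3}∪{7}={3,7}
  n23('cacac'): parent n22 fail=20; on 'c' 20 → fail=21;  out {6}∪∅={6}
  n6('bbccab'): parent n5 fail=20; on 'b' 20→11→0 → fail=1;  out {1}∪{0}={0,1}

Scan:
pos 0 'c': at 16
pos 1 'a': at 20  emit P7@[0:1]
pos 2 'c': at 21
pos 3 'b': at 13 (fail-walked)  emit P0@[3:3],P4@[2:3]
pos 4 'c': at 14
pos 5 'a': at 15  emit P3@[1:5],P7@[4:5]
pos 6 'c': at 21 (fail-walked)
pos 7 'a': at 22  emit P7@[6:7]
pos 8 'c': at 23  emit P6@[4:8]
pos 9 'a': at 22 (fail-walked)  emit P7@[8:9]
pos 10 'c': at 23  emit P6@[6:10]
pos 11 'c': at 16 (fail-walked)
pos 12 'b': at 17  emit P0@[12:12],P4@[11:12]
pos 13 'c': at 16 (fail-walked)
pos 14 'a': at 20  emit P7@[13:14]
pos 15 'c': at 21
pos 16 'a': at 22  emit P7@[15:16]
pos 17 'c': at 23  emit P6@[13:17]
pos 18 'b': at 13 (fail-walked)  emit P0@[18:18],P4@[17:18]
pos 19 'a': at 7 (fail-walked)
pos 20 'c': at 18
pos 21 'a': at 19  emit P5@[18:21],P7@[20:21]
pos 22 'b': at 1 (fail-walked)  emit P0@[22:22]
pos 23 'c': at 16 (fail-walked)
pos 24 'b': at 17  emit P0@[24:24],P4@[23:24]
pos 25 'a': at 7 (fail-walked)
pos 26 'b': at 8  emit P0@[26:26]
pos 27 'c': at 9
pos 28 'b': at 17 (fail-walked)  emit P0@[28:28],P4@[27:28]
pos 29 'a': at 7 (fail-walked)
pos 30 'c': at 18
pos 31 'a': at 19  emit P5@[28:31],P7@[30:31]
pos 32 'c': at 21 (fail-walked)

Result: [[1,7],[3,0],[3,4],[5,3],[5,7],[7,7],[8,6],[9,7],[10,6],[12,0],[12,4],[14,7],[16,7],[17,6],[18,0],[18,4],[21,5],[21,7],[22,0],[24,0],[24,4],[26,0],[28,0],[28,4],[31,5],[31,7]]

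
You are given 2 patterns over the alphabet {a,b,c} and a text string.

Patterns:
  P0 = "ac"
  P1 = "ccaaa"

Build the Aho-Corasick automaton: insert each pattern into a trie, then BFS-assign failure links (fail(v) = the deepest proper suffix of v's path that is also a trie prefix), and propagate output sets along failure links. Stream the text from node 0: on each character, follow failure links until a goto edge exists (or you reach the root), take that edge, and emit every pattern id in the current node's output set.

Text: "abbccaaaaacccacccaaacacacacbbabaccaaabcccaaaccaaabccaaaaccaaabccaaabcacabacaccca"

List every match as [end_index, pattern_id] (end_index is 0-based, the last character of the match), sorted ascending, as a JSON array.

Build:
Trie nodes:
  0='ε' goto a→1 c→3
  1='a' goto c→2
  2='ac' goto ·  ←P0
  3='c' goto c→4
  4='cc' goto a→5
  5='cca' goto a→6
  6='ccaa' goto a→7
  7='ccaaa' goto ·  ←P1

Failure links (BFS by depth):
  n1('a'): parent n0 fail=0; on 'a' 0 → fail=0;  out ∅∪∅=∅
  n3('c'): parent n0 fail=0; on 'c' 0 → fail=0;  out ∅∪∅=∅
  n2('ac'): parent n1 fail=0; on 'c' 0 → fail=3;  out {0}∪∅={0}
  n4('cc'): parent n3 fail=0; on 'c' 0 → fail=3;  out ∅∪∅=∅
  n5('cca'): parent n4 fail=3; on 'a' 3→0 → fail=1;  out ∅∪∅=∅
  n6('ccaa'): parent n5 fail=1; on 'a' 1→0 → fail=1;  out ∅∪∅=∅
  n7('ccaaa'): parent n6 fail=1; on 'a' 1→0 → fail=1;  out {1}∪∅={1}

Scan:
[0] read 'a'  n0⇒n1
[1] read 'b'  n1⇒n0 ·f
[2] read 'b'  n0⇒n0
[3] read 'c'  n0⇒n3
[4] read 'c'  n3⇒n4
[5] read 'a'  n4⇒n5
[6] read 'a'  n5⇒n6
[7] read 'a'  n6⇒n7  emit P1@[3:7]
[8] read 'a'  n7⇒n1 ·f
[9] read 'a'  n1⇒n1 ·f
[10] read 'c'  n1⇒n2  emit P0@[9:10]
[11] read 'c'  n2⇒n4 ·f
[12] read 'c'  n4⇒n4 ·f
[13] read 'a'  n4⇒n5
[14] read 'c'  n5⇒n2 ·f  emit P0@[13:14]
[15] read 'c'  n2⇒n4 ·f
[16] read 'c'  n4⇒n4 ·f
[17] read 'a'  n4⇒n5
[18] read 'a'  n5⇒n6
[19] read 'a'  n6⇒n7  emit P1@[15:19]
[20] read 'c'  n7⇒n2 ·f  emit P0@[19:20]
[21] read 'a'  n2⇒n1 ·f
[22] read 'c'  n1⇒n2  emit P0@[21:22]
[23] read 'a'  n2⇒n1 ·f
[24] read 'c'  n1⇒n2  emit P0@[23:24]
[25] read 'a'  n2⇒n1 ·f
[26] read 'c'  n1⇒n2  emit P0@[25:26]
[27] read 'b'  n2⇒n0 ·f
[28] read 'b'  n0⇒n0
[29] read 'a'  n0⇒n1
[30] read 'b'  n1⇒n0 ·f
[31] read 'a'  n0⇒n1
[32] read 'c'  n1⇒n2  emit P0@[31:32]
[33] read 'c'  n2⇒n4 ·f
[34] read 'a'  n4⇒n5
[35] read 'a'  n5⇒n6
[36] read 'a'  n6⇒n7  emit P1@[32:36]
[37] read 'b'  n7⇒n0 ·f
[38] read 'c'  n0⇒n3
[39] read 'c'  n3⇒n4
[40] read 'c'  n4⇒n4 ·f
[41] read 'a'  n4⇒n5
[42] read 'a'  n5⇒n6
[43] read 'a'  n6⇒n7  emit P1@[39:43]
[44] read 'c'  n7⇒n2 ·f  emit P0@[43:44]
[45] read 'c'  n2⇒n4 ·f
[46] read 'a'  n4⇒n5
[47] read 'a'  n5⇒n6
[48] read 'a'  n6⇒n7  emit P1@[44:48]
[49] read 'b'  n7⇒n0 ·f
[50] read 'c'  n0⇒n3
[51] read 'c'  n3⇒n4
[52] read 'a'  n4⇒n5
[53] read 'a'  n5⇒n6
[54] read 'a'  n6⇒n7  emit P1@[50:54]
[55] read 'a'  n7⇒n1 ·f
[56] read 'c'  n1⇒n2  emit P0@[55:56]
[57] read 'c'  n2⇒n4 ·f
[58] read 'a'  n4⇒n5
[59] read 'a'  n5⇒n6
[60] read 'a'  n6⇒n7  emit P1@[56:60]
[61] read 'b'  n7⇒n0 ·f
[62] read 'c'  n0⇒n3
[63] read 'c'  n3⇒n4
[64] read 'a'  n4⇒n5
[65] read 'a'  n5⇒n6
[66] read 'a'  n6⇒n7  emit P1@[62:66]
[67] read 'b'  n7⇒n0 ·f
[68] read 'c'  n0⇒n3
[69] read 'a'  n3⇒n1 ·f
[70] read 'c'  n1⇒n2  emit P0@[69:70]
[71] read 'a'  n2⇒n1 ·f
[72] read 'b'  n1⇒n0 ·f
[73] read 'a'  n0⇒n1
[74] read 'c'  n1⇒n2  emit P0@[73:74]
[75] read 'a'  n2⇒n1 ·f
[76] read 'c'  n1⇒n2  emit P0@[75:76]
[77] read 'c'  n2⇒n4 ·f
[78] read 'c'  n4⇒n4 ·f
[79] read 'a'  n4⇒n5

Result: [[7,1],[10,0],[14,0],[19,1],[20,0],[22,0],[24,0],[26,0],[32,0],[36,1],[43,1],[44,0],[48,1],[54,1],[56,0],[60,1],[66,1],[70,0],[74,0],[76,0]]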